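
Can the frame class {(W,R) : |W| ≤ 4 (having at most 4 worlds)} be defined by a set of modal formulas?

No — not modally definable

Any modally definable frame class is closed under disjoint unions.
Any modal formula valid on each of 5 disjoint one-world frames is valid on their disjoint union (validity is preserved under disjoint unions). Each one-world frame has |W|=1≤4, but the union has |W|=5.
Hence having at most 4 worlds is not modally definable.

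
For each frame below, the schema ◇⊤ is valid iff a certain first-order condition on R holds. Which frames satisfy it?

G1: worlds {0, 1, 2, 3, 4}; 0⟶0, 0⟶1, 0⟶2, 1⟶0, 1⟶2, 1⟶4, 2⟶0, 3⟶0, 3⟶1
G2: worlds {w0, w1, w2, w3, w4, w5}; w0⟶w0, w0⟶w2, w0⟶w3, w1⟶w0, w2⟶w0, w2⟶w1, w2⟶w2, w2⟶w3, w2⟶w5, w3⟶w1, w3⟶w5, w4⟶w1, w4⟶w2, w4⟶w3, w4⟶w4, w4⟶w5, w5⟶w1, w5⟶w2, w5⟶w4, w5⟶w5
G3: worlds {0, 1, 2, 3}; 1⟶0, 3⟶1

This is the axiom for seriality; its first-order frame correspondent is ∀x ∃y Rxy.
G1: fails — world 4 has no successor.
G2: satisfies the condition.
G3: fails — world 0 has no successor.

G2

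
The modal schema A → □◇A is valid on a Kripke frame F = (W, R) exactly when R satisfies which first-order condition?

symmetry

This schema is the B axiom.
It corresponds to symmetry: ∀x ∀y (Rxy → Ryx).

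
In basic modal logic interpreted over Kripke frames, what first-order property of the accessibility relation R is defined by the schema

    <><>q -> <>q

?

Replacing q by ¬q and contraposing gives the equivalent schema □q → □□q.
Suppose □q→□□q is valid. Take Rxy, Ryz and set V(q)={w : Rxw}. Then □q at x, so □□q at x, so □q at y, so q at z, i.e. Rxz.

transitivity: forall x forall y forall z (Rxy & Ryz -> Rxz)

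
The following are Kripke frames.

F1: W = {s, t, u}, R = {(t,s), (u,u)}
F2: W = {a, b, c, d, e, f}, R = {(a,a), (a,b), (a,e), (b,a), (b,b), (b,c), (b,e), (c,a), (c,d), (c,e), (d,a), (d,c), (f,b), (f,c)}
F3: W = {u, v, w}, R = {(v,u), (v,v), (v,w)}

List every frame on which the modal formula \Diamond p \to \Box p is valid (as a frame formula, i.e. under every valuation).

F1

This is the axiom for partial functionality; its first-order frame correspondent is \forall x \forall y \forall z (Rxy \wedge Rxz \to y = z).
F1: holds.
F2: fails — a sees both a and b.
F3: fails — v sees both u and v.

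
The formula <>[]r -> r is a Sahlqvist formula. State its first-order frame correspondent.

Symmetry

Replacing r by ¬r and contraposing gives the equivalent schema r → □◇r.
Suppose r→□◇r is valid. Take Rxy and set V(r)={x}. Then r at x, so □◇r at x, so ◇r at y, so some z with Ryz has r; z=x, i.e. Ryx.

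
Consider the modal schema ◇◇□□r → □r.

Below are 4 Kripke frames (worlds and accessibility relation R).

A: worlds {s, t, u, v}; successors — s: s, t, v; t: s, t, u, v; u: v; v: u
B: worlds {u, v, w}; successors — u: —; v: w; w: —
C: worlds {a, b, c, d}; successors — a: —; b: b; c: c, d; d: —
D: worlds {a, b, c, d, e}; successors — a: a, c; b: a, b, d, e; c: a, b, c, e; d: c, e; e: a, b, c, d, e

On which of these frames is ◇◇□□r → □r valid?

B

The schema corresponds to a generalized confluence (Geach) condition: ∀x ∀y ∀z ((xR²y ∧ xRz) → ∃w (yR²w ∧ z = w)).
A: fails — sR²u, sRs but no w with uR²w and s=w.
B: holds.
C: fails — cR²d, cRc but no w with dR²w and c=w.
D: fails — bR²a, bRd but no w with aR²w and d=w.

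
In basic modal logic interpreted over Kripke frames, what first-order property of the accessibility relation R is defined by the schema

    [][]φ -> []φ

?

Density

Suppose □□φ→□φ is valid. Take Rxy and set V(φ)={w : xR²w}. Then □□φ at x, so □φ at x, so φ at y, i.e. ∃z(Rxz∧Rzy).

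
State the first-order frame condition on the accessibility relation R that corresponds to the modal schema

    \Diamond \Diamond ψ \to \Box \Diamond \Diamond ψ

\forall x \forall y \forall z ((x R^2 y \wedge xRz) \to \exists w (y = w \wedge z R^2 w))

This is a Sahlqvist (Geach-type) schema ◇^2□^0ψ → □^1◇^2ψ.
Minimal-valuation argument: fix x; take any y with xR^2y and any z with xR^1z. Set V(ψ) to the set of worlds R-reachable from y in exactly 0 steps. Then □^0ψ holds at y, so the antecedent holds at x; validity forces ◇^2ψ at z, giving a w with zR^2w and yR^0w.
First-order correspondent: \forall x \forall y \forall z ((x R^2 y \wedge xRz) \to \exists w (y = w \wedge z R^2 w)).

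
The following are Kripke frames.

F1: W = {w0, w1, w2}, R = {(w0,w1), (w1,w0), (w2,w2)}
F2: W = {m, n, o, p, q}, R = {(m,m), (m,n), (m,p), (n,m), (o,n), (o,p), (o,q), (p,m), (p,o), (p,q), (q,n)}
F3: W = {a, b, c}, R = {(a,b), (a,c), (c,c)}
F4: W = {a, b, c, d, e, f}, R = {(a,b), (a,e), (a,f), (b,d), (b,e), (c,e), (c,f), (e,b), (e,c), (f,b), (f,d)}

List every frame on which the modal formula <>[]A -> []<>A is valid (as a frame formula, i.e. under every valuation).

Frame correspondent (Sahlqvist): forall x forall y forall z (Rxy & Rxz -> exists w (Ryw & Rzw)) — i.e. convergence.
F1: holds.
F2: fails — Ron and Roq but n and q have no common successor.
F3: fails — Rac and Rab but c and b have no common successor.
F4: fails — Rab and Rae but b and e have no common successor.
Valid on: F1.

F1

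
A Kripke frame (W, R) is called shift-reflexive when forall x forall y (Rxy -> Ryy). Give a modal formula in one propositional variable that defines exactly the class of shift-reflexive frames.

This is shift-reflexivity; the standard corresponding axiom is T□: □(□r → r).
Suppose □(□r→r) is valid. Take Rxy and set V(r)={w : Ryw}. Then at y, □r holds; since □(□r→r) at x, □r→r at y, so r at y, i.e. Ryy.

□(□r → r)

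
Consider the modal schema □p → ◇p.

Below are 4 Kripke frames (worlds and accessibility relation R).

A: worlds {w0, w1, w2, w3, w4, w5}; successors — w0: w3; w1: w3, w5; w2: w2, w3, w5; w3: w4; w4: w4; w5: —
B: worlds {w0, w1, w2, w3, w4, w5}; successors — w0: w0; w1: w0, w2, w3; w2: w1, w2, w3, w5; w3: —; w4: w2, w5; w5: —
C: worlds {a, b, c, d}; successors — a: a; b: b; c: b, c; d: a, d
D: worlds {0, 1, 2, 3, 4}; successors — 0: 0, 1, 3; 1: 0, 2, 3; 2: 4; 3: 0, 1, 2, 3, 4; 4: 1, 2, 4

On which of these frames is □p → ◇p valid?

This is the axiom for seriality; its first-order frame correspondent is ∀x ∃y Rxy.
A: fails — world w5 has no successor.
B: fails — world w3 has no successor.
C: holds.
D: holds.
Valid on: C, D.

C, D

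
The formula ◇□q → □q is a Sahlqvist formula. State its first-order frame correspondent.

The Euclidean property

This schema is equivalent to the 5 axiom ◇q → □◇q.
It corresponds to the Euclidean property: ∀x ∀y ∀z (Rxy ∧ Rxz → Ryz).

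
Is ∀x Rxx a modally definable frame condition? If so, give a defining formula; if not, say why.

This is a Sahlqvist condition; the T axiom □p → p defines it.
Suppose □p→p is valid. At any x set V(p)={w : Rxw}. Then □p holds at x, so p holds at x, i.e. Rxx.

Yes — defined by □p → p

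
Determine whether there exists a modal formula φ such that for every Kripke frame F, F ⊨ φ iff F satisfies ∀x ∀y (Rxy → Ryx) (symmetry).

This is a Sahlqvist condition; the B axiom r → □◇r defines it.
Suppose r→□◇r is valid. Take Rxy and set V(r)={x}. Then r at x, so □◇r at x, so ◇r at y, so some z with Ryz has r; z=x, i.e. Ryx.

Yes, by r → □◇r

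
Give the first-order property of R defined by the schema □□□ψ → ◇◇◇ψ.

This is a Sahlqvist (Geach-type) schema ◇^0□^3ψ → □^0◇^3ψ.
Minimal-valuation argument: fix x; take any y with xR^0y and any z with xR^0z. Set V(ψ) to the set of worlds R-reachable from y in exactly 3 steps. Then □^3ψ holds at y, so the antecedent holds at x; validity forces ◇^3ψ at z, giving a w with zR^3w and yR^3w.
First-order correspondent: ∀x ∃w (xR³w ∧ xR³w).

∀x ∃w (xR³w ∧ xR³w)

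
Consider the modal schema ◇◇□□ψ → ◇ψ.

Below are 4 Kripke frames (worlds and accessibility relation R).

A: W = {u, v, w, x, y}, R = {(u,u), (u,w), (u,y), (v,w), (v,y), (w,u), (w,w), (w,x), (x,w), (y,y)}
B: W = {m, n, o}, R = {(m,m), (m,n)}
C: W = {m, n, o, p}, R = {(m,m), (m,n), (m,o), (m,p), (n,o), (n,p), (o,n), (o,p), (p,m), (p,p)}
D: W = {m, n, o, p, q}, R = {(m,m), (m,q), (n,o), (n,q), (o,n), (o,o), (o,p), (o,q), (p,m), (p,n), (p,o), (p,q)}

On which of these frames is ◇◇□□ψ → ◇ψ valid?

C

Frame correspondent (Sahlqvist): ∀x ∀y (xR²y → ∃w (yR²w ∧ xRw)) — i.e. a generalized confluence (Geach) condition.
A: fails — wR²y but no t with yR²t and wRt.
B: fails — mR²n but no w with nR²w and mRw.
C: satisfies the condition.
D: fails — mR²q but no w with qR²w and mRw.
Valid on: C.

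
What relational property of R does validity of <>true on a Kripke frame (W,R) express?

seriality: forall x exists y Rxy

This schema is equivalent to the D axiom □ψ → ◇ψ.
Its frame correspondent is seriality — forall x exists y Rxy.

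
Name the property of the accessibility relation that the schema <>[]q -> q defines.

Replacing q by ¬q and contraposing gives the equivalent schema q → □◇q.
Suppose q→□◇q is valid. Take Rxy and set V(q)={x}. Then q at x, so □◇q at x, so ◇q at y, so some z with Ryz has q; z=x, i.e. Ryx.
The converse is a direct semantic check.
So the correspondent is symmetry.

symmetry: forall x forall y (Rxy -> Ryx)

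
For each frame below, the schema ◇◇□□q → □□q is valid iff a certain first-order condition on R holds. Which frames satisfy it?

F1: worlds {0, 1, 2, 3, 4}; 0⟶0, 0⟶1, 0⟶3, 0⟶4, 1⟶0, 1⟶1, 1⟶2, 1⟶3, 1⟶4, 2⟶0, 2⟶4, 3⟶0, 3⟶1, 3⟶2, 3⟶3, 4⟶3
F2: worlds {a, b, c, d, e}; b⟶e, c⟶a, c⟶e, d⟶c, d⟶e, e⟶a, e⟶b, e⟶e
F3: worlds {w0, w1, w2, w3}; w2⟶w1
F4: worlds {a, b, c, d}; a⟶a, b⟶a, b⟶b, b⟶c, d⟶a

F3

This is the axiom for a generalized confluence (Geach) condition; its first-order frame correspondent is ∀x ∀y ∀z ((xR²y ∧ xR²z) → ∃w (yR²w ∧ z = w)).
F1: fails — 0R²2, 0R²2 but no w with 2R²w and 2=w.
F2: fails — bR²a, bR²a but no w with aR²w and a=w.
F3: condition met.
F4: fails — bR²a, bR²b but no w with aR²w and b=w.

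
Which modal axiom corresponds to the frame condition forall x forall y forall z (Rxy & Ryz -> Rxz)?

□ψ → □□ψ

The condition is transitivity. The 4 schema □ψ → □□ψ defines it.
Suppose □ψ→□□ψ is valid. Take Rxy, Ryz and set V(ψ)={w : Rxw}. Then □ψ at x, so □□ψ at x, so □ψ at y, so ψ at z, i.e. Rxz.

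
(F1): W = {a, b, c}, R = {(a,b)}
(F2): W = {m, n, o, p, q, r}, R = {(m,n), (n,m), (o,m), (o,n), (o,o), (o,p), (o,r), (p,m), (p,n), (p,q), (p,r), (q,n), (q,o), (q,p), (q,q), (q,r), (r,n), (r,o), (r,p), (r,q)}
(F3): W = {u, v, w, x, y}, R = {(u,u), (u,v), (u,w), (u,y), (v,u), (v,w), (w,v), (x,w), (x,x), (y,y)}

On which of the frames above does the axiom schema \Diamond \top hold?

This is the axiom for seriality; its first-order frame correspondent is \forall x \exists y Rxy.
(F1): fails — world b has no successor.
(F2): satisfies the condition.
(F3): satisfies the condition.

(F2), (F3)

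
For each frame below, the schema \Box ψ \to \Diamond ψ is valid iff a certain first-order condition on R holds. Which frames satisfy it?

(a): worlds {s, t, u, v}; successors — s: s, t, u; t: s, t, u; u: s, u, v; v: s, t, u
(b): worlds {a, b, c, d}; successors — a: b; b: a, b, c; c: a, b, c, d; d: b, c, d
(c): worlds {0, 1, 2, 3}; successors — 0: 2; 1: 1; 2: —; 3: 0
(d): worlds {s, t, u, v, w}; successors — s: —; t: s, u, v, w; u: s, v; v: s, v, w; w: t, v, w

This is the axiom for seriality; its first-order frame correspondent is \forall x \exists y Rxy.
(a): satisfies the condition.
(b): satisfies the condition.
(c): fails — world 2 has no successor.
(d): fails — world s has no successor.
Valid on: (a), (b).

(a), (b)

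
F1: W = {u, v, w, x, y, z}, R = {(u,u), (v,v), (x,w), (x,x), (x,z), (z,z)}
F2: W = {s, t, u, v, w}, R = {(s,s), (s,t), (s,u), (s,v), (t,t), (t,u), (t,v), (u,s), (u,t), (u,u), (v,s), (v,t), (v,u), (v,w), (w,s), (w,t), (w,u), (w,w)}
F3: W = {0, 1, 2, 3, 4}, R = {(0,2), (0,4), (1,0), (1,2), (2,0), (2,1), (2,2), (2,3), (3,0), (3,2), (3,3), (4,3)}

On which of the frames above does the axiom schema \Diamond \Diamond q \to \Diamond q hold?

F1

The schema corresponds to transitivity: \forall x \forall y \forall z (Rxy \wedge Ryz \to Rxz).
F1: holds.
F2: fails — Rwt and Rtv but not Rwv.
F3: fails — R10 and R04 but not R14.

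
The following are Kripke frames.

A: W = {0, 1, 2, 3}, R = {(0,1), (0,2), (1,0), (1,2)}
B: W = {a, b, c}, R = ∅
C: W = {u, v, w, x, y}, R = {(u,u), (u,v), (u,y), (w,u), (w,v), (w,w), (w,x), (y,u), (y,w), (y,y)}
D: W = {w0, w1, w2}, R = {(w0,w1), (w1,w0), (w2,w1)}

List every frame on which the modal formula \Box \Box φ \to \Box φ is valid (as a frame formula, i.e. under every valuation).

B, C

The schema corresponds to density: \forall x \forall y (Rxy \to \exists z (Rxz \wedge Rzy)).
A: fails — R01 but no z with R0z and Rz1.
B: condition met.
C: condition met.
D: fails — Rw0w1 but no z with Rw0z and Rzw1.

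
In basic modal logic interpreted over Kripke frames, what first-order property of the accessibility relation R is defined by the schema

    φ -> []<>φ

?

This is the B axiom.
It corresponds to symmetry: forall x forall y (Rxy -> Ryx).

symmetry: forall x forall y (Rxy -> Ryx)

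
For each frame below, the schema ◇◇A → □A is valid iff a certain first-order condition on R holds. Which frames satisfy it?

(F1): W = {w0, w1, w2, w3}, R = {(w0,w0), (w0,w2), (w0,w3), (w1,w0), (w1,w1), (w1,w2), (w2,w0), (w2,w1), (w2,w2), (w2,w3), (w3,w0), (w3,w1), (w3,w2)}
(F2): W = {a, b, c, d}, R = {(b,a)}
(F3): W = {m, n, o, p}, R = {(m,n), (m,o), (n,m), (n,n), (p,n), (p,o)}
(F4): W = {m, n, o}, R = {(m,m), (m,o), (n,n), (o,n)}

Frame correspondent (Sahlqvist): ∀x ∀y ∀z ((xR²y ∧ xRz) → ∃w (y = w ∧ z = w)) — i.e. a generalized confluence (Geach) condition.
(F1): fails — w0R²w0, w0Rw2 but w0 ≠ w2.
(F2): holds.
(F3): fails — mR²m, mRn but m ≠ n.
(F4): fails — mR²m, mRo but m ≠ o.
Valid on: (F2).

(F2)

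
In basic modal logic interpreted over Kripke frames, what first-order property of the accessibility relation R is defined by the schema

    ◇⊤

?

Seriality

This schema is equivalent to the D axiom □q → ◇q.
Its frame correspondent is seriality — ∀x ∃y Rxy.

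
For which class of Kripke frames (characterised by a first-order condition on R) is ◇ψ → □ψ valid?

Partial functionality

This schema is the CD axiom.
Its frame correspondent is partial functionality — ∀x ∀y ∀z (Rxy ∧ Rxz → y = z).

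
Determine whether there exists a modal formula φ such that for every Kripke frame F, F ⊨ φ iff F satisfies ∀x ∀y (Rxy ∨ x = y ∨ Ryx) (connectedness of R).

Modal frame validity is preserved under disjoint unions.
Take 4 disjoint single-world reflexive frames: each is trivially connected, but their disjoint union has 4 worlds with no edge between distinct components, so it is not connected.
Hence connectedness of R is not modally definable.

No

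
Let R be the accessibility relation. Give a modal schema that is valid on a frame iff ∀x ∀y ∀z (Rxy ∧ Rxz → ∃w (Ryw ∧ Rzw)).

This is convergence; the standard corresponding axiom is .2: ◇□r → □◇r.
Suppose ◇□r→□◇r is valid. Take Rxy, Rxz and set V(r)={w : Ryw}. Then □r at y so ◇□r at x, so □◇r at x, so ◇r at z, giving w with Rzw and Ryw.

◇□r → □◇r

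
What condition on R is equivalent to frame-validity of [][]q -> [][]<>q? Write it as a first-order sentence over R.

This is a Sahlqvist (Geach-type) schema ◇^0□^2q → □^2◇^1q.
First-order correspondent: forall x forall z (x R^2 z -> exists w (x R^2 w & zRw)).

forall x forall z (x R^2 z -> exists w (x R^2 w & zRw))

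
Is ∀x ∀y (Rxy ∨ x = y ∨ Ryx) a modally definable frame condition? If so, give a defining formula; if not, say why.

If a class were modally definable it would be closed under disjoint unions (Goldblatt–Thomason).
Take 3 disjoint single-world reflexive frames: each is trivially connected, but their disjoint union has 3 worlds with no edge between distinct components, so it is not connected.
Hence connectedness of R is not modally definable.

No — not modally definable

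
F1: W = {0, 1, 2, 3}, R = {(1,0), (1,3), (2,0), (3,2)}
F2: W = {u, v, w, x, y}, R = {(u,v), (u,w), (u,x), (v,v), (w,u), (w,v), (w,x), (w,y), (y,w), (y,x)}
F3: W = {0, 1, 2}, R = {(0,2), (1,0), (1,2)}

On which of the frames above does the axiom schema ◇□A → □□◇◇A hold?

none

This is the axiom for a generalized confluence (Geach) condition; its first-order frame correspondent is ∀x ∀y ∀z ((xRy ∧ xR²z) → ∃w (yRw ∧ zR²w)).
F1: fails — 1R0, 1R²2 but no w with 0Rw and 2R²w.
F2: fails — uRv, uR²x but no t with vRt and xR²t.
F3: fails — 1R0, 1R²2 but no w with 0Rw and 2R²w.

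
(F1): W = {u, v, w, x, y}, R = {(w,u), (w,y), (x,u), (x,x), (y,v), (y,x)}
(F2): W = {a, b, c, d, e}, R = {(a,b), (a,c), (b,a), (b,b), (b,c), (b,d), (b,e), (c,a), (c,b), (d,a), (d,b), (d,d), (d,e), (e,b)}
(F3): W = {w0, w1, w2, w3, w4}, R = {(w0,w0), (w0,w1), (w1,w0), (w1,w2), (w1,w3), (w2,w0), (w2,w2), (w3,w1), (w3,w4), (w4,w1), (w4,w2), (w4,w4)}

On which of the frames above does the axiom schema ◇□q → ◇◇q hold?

This is the axiom for a generalized confluence (Geach) condition; its first-order frame correspondent is ∀x ∀y (xRy → ∃w (yRw ∧ xR²w)).
(F1): fails — wRu but no t with uRt and wR²t.
(F2): condition met.
(F3): condition met.
Valid on: (F2), (F3).

(F2), (F3)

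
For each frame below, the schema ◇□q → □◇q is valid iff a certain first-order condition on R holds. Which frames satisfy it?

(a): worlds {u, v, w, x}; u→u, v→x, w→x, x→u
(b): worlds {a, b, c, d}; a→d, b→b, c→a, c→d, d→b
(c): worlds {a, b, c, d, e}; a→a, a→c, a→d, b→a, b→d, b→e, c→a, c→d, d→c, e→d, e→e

The schema corresponds to convergence: ∀x ∀y ∀z (Rxy ∧ Rxz → ∃w (Ryw ∧ Rzw)).
(a): holds.
(b): fails — Rcd and Rca but d and a have no common successor.
(c): fails — Rac and Rad but c and d have no common successor.

(a)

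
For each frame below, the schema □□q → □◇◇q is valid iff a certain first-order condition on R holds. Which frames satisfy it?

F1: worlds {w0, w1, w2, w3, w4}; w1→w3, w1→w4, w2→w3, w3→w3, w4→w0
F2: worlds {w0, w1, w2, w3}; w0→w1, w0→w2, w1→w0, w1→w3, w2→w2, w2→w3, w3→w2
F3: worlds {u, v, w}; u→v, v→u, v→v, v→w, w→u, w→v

Frame correspondent (Sahlqvist): ∀x ∀z (xRz → ∃w (xR²w ∧ zR²w)) — i.e. a generalized confluence (Geach) condition.
F1: fails — w1Rw4 but no w with w1R²w and w4R²w.
F2: holds.
F3: holds.

F2, F3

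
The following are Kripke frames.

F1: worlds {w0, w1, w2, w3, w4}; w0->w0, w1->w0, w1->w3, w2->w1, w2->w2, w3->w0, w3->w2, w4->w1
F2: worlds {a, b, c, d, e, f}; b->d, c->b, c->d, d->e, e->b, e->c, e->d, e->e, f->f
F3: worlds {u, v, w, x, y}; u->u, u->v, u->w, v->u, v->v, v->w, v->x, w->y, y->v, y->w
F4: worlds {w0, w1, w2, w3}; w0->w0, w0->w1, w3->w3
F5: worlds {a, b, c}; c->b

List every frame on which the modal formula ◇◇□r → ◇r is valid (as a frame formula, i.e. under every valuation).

F5

Frame correspondent (Sahlqvist): ∀x ∀y (xR²y → ∃w (yRw ∧ xRw)) — i.e. a generalized confluence (Geach) condition.
F1: fails — w1R²w2 but no w with w2Rw and w1Rw.
F2: fails — cR²d but no w with dRw and cRw.
F3: fails — uR²w but no t with wRt and uRt.
F4: fails — w0R²w1 but no w with w1Rw and w0Rw.
F5: satisfies the condition.
Valid on: F5.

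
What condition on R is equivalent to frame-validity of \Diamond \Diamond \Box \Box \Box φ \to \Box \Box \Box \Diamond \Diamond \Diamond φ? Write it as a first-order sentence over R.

\forall x \forall y \forall z ((x R^2 y \wedge x R^3 z) \to \exists w (y R^3 w \wedge z R^3 w))

This is a Sahlqvist (Geach-type) schema ◇^2□^3φ → □^3◇^3φ.
Minimal-valuation argument: fix x; take any y with xR^2y and any z with xR^3z. Set V(φ) to the set of worlds R-reachable from y in exactly 3 steps. Then □^3φ holds at y, so the antecedent holds at x; validity forces ◇^3φ at z, giving a w with zR^3w and yR^3w.
First-order correspondent: \forall x \forall y \forall z ((x R^2 y \wedge x R^3 z) \to \exists w (y R^3 w \wedge z R^3 w)).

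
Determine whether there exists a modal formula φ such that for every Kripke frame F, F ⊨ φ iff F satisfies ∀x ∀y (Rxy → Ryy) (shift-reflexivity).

Yes, by □(□p → p)

The condition is shift-reflexivity. A defining modal formula is □(□p → p).
Suppose □(□p→p) is valid. Take Rxy and set V(p)={w : Ryw}. Then at y, □p holds; since □(□p→p) at x, □p→p at y, so p at y, i.e. Ryy.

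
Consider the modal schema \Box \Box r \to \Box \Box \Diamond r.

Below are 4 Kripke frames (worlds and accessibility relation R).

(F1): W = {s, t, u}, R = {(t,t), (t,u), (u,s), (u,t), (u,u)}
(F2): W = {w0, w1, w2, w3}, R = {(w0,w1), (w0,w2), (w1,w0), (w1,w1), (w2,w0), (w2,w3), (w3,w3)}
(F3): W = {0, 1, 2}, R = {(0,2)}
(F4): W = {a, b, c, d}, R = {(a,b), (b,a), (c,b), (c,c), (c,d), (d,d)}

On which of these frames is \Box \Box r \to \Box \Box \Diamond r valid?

This is the axiom for a generalized confluence (Geach) condition; its first-order frame correspondent is \forall x \forall z (x R^2 z \to \exists w (x R^2 w \wedge zRw)).
(F1): fails — tR²s but no w with tR²w and sRw.
(F2): condition met.
(F3): condition met.
(F4): fails — aR²a but no w with aR²w and aRw.
Valid on: (F2), (F3).

(F2), (F3)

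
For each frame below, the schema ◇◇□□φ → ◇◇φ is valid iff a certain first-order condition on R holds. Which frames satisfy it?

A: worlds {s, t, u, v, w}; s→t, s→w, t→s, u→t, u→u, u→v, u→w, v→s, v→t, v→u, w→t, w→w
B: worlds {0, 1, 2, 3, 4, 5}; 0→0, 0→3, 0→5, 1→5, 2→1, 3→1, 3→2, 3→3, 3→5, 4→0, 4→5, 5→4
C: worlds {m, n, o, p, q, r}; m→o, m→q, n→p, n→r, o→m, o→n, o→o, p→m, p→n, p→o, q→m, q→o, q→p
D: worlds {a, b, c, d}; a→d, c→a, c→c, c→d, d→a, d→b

Frame correspondent (Sahlqvist): ∀x ∀y (xR²y → ∃w (yR²w ∧ xR²w)) — i.e. a generalized confluence (Geach) condition.
A: holds.
B: holds.
C: fails — oR²r but no w with rR²w and oR²w.
D: fails — aR²b but no w with bR²w and aR²w.

A, B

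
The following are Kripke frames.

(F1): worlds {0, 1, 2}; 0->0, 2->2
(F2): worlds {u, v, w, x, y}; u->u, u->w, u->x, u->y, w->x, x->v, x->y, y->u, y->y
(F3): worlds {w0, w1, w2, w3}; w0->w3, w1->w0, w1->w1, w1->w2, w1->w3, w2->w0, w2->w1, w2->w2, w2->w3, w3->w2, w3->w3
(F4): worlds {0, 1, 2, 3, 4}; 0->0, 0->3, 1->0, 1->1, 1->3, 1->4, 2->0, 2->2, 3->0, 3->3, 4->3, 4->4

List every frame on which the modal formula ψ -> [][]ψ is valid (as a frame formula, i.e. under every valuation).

The schema corresponds to a generalized confluence (Geach) condition: forall x forall z (x R^2 z -> exists w (x = w & z = w)).
(F1): ✓.
(F2): fails — uR²v but u ≠ v.
(F3): fails — w0R²w2 but w0 ≠ w2.
(F4): fails — 0R²3 but 0 ≠ 3.

(F1)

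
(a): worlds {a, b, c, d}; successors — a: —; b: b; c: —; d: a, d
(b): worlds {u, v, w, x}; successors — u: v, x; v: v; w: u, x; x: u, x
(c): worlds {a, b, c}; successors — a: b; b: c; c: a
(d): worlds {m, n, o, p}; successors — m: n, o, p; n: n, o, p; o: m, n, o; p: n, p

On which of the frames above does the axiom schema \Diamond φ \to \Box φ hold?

(c)

The schema corresponds to partial functionality: \forall x \forall y \forall z (Rxy \wedge Rxz \to y = z).
(a): fails — d sees both a and d.
(b): fails — u sees both v and x.
(c): condition met.
(d): fails — m sees both n and o.
Valid on: (c).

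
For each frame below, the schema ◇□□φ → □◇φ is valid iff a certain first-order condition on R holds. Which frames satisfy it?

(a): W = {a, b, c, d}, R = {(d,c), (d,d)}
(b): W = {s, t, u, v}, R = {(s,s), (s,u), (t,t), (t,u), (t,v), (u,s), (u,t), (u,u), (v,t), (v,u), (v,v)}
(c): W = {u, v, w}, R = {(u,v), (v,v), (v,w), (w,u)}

Frame correspondent (Sahlqvist): ∀x ∀y ∀z ((xRy ∧ xRz) → ∃w (yR²w ∧ zRw)) — i.e. a generalized confluence (Geach) condition.
(a): fails — dRc, dRc but no w with cR²w and cRw.
(b): satisfies the condition.
(c): fails — vRw, vRw but no t with wR²t and wRt.
Valid on: (b).

(b)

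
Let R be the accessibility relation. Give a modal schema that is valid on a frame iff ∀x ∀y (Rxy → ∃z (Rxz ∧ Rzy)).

This is density; the standard corresponding axiom is C4: □□p → □p.

□□p → □p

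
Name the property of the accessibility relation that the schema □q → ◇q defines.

Seriality

Suppose □q→◇q is valid. At any x set V(q)=W. Then □q at x, so ◇q at x, so x has a successor.
Conversely, any frame satisfying ∀x ∃y Rxy validates the schema.
So the correspondent is seriality.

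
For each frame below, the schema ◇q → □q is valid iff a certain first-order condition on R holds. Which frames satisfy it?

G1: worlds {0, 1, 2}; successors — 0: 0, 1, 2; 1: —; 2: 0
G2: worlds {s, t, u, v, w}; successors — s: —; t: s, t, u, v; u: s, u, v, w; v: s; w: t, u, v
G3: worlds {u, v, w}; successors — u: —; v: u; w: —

G3

The schema corresponds to partial functionality: ∀x ∀y ∀z (Rxy ∧ Rxz → y = z).
G1: fails — 0 sees both 0 and 1.
G2: fails — t sees both s and t.
G3: condition met.
Valid on: G3.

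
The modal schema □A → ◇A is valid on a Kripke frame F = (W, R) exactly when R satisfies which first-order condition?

seriality

This schema is the D axiom.
It corresponds to seriality: ∀x ∃y Rxy.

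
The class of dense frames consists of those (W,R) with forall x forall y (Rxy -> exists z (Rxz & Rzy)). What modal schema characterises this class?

□□s → □s

This is density; the standard corresponding axiom is C4: □□s → □s.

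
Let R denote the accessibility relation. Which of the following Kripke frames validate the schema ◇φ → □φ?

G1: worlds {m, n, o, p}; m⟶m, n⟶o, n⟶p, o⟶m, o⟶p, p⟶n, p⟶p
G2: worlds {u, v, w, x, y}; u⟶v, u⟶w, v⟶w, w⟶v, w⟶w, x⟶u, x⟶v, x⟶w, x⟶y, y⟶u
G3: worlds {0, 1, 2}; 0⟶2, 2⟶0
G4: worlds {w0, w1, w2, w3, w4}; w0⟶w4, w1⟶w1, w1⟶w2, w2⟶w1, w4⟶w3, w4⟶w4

G3

The schema corresponds to partial functionality: ∀x ∀y ∀z (Rxy ∧ Rxz → y = z).
G1: fails — n sees both o and p.
G2: fails — u sees both v and w.
G3: condition met.
G4: fails — w1 sees both w1 and w2.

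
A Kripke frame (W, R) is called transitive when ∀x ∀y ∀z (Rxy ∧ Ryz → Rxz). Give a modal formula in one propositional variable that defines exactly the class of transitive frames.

A defining formula is □p → □□p (the 4 axiom).
Suppose □p→□□p is valid. Take Rxy, Ryz and set V(p)={w : Rxw}. Then □p at x, so □□p at x, so □p at y, so p at z, i.e. Rxz.

□p → □□p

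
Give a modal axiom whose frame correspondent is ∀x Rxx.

A defining formula is □ψ → ψ (the T axiom).
Suppose □ψ→ψ is valid. At any x set V(ψ)={w : Rxw}. Then □ψ holds at x, so ψ holds at x, i.e. Rxx.

□ψ → ψ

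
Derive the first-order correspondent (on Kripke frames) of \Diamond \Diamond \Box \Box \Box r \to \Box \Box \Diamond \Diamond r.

This is a Sahlqvist (Geach-type) schema ◇^2□^3r → □^2◇^2r.
First-order correspondent: \forall x \forall y \forall z ((x R^2 y \wedge x R^2 z) \to \exists w (y R^3 w \wedge z R^2 w)).

\forall x \forall y \forall z ((x R^2 y \wedge x R^2 z) \to \exists w (y R^3 w \wedge z R^2 w))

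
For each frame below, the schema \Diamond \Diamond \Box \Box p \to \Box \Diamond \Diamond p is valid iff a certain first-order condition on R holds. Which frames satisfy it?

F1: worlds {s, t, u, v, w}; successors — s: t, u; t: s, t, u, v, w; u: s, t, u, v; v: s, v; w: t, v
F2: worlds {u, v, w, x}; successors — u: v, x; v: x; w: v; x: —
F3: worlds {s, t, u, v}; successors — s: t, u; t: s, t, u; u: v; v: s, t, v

Frame correspondent (Sahlqvist): \forall x \forall y \forall z ((x R^2 y \wedge xRz) \to \exists w (y R^2 w \wedge z R^2 w)) — i.e. a generalized confluence (Geach) condition.
F1: satisfies the condition.
F2: fails — uR²x, uRv but no t with xR²t and vR²t.
F3: satisfies the condition.
Valid on: F1, F3.

F1, F3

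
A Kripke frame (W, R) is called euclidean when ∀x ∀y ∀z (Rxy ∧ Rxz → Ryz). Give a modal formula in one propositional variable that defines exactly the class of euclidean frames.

A defining formula is ◇ψ → □◇ψ (the 5 axiom).
Suppose ◇ψ→□◇ψ is valid. Take Rxy, Rxz and set V(ψ)={y}. Then ◇ψ at x, so □◇ψ at x, so ◇ψ at z, so some w with Rzw has ψ; w=y, i.e. Rzy. By symmetry of the argument, Ryz.

◇ψ → □◇ψ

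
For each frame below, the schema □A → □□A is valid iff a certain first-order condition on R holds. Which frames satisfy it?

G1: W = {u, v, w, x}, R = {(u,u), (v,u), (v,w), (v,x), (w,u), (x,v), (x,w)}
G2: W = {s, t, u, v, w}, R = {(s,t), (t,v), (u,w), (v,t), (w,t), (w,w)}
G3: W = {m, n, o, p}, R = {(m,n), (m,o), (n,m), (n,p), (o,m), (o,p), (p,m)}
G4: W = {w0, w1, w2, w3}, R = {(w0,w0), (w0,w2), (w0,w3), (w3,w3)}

The schema corresponds to transitivity: ∀x ∀y ∀z (Rxy ∧ Ryz → Rxz).
G1: fails — Rxw and Rwu but not Rxu.
G2: fails — Rwt and Rtv but not Rwv.
G3: fails — Rom and Rmo but not Roo.
G4: satisfies the condition.

G4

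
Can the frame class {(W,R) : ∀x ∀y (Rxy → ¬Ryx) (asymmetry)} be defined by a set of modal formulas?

No — not modally definable

Any modally definable frame class is closed under surjective bounded morphisms.
The 4-cycle (worlds a,b,c,d with a→b→c→d→a) is asymmetric. Mapping every world to a single reflexive point • is a surjective bounded morphism, and the reflexive point is not asymmetric (R•• but asymmetry requires ¬R••).
So no modal formula (or set of formulas) defines exactly the asymmetric frames.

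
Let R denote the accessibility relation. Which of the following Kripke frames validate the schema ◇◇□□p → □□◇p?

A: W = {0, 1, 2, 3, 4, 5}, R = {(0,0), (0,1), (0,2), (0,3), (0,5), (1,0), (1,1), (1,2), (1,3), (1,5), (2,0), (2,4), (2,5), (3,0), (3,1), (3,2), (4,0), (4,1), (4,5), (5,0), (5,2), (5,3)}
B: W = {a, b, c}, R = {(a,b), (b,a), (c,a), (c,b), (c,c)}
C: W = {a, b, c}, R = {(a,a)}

A, C

This is the axiom for a generalized confluence (Geach) condition; its first-order frame correspondent is ∀x ∀y ∀z ((xR²y ∧ xR²z) → ∃w (yR²w ∧ zRw)).
A: ✓.
B: fails — aR²a, aR²a but no w with aR²w and aRw.
C: ✓.
Valid on: A, C.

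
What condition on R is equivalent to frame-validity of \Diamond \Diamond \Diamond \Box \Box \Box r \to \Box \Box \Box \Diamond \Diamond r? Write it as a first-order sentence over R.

\forall x \forall y \forall z ((x R^3 y \wedge x R^3 z) \to \exists w (y R^3 w \wedge z R^2 w))

This is a Sahlqvist (Geach-type) schema ◇^3□^3r → □^3◇^2r.
Minimal-valuation argument: fix x; take any y with xR^3y and any z with xR^3z. Set V(r) to the set of worlds R-reachable from y in exactly 3 steps. Then □^3r holds at y, so the antecedent holds at x; validity forces ◇^2r at z, giving a w with zR^2w and yR^3w.
First-order correspondent: \forall x \forall y \forall z ((x R^3 y \wedge x R^3 z) \to \exists w (y R^3 w \wedge z R^2 w)).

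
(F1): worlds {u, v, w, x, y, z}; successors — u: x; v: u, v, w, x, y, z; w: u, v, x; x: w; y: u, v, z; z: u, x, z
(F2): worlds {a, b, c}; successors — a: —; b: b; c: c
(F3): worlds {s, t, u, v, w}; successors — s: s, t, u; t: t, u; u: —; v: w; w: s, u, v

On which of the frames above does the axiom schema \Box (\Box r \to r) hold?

The schema corresponds to shift-reflexivity: \forall x \forall y (Rxy \to Ryy).
(F1): fails — Rxw but not Rww.
(F2): condition met.
(F3): fails — Rwu but not Ruu.
Valid on: (F2).

(F2)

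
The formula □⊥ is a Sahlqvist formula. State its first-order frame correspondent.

emptiness of R

This is the Ver axiom.
Its frame correspondent is emptiness of R — ∀x ∀y ¬Rxy.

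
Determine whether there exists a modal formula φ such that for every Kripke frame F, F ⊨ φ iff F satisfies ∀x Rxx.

This is a Sahlqvist condition; the T axiom □p → p defines it.
Suppose □p→p is valid. At any x set V(p)={w : Rxw}. Then □p holds at x, so p holds at x, i.e. Rxx.

Yes, by □p → p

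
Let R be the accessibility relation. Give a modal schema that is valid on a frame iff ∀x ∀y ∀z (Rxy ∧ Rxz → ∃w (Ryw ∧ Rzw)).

◇□r → □◇r

A defining formula is ◇□r → □◇r (the .2 axiom).
Suppose ◇□r→□◇r is valid. Take Rxy, Rxz and set V(r)={w : Ryw}. Then □r at y so ◇□r at x, so □◇r at x, so ◇r at z, giving w with Rzw and Ryw.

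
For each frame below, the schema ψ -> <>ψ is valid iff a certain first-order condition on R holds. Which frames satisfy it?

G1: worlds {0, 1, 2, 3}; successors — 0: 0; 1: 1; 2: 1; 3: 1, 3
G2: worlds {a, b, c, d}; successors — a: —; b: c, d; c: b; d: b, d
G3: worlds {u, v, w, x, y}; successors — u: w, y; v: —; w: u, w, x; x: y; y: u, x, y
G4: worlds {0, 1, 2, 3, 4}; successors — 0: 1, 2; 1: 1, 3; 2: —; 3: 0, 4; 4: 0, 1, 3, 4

none

The schema corresponds to reflexivity: forall x Rxx.
G1: fails — world 2 does not see itself.
G2: fails — world a does not see itself.
G3: fails — world u does not see itself.
G4: fails — world 0 does not see itself.
Valid on no frame.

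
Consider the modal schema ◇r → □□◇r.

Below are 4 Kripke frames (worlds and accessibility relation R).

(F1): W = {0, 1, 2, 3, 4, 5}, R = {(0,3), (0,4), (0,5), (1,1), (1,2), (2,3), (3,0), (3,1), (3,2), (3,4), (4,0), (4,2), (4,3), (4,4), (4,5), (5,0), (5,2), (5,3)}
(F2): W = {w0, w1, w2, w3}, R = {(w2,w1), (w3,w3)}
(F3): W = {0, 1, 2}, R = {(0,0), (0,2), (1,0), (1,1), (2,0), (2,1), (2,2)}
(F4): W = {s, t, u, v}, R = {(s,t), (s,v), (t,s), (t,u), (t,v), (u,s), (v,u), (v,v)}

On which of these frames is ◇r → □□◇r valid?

(F2)

The schema corresponds to a generalized confluence (Geach) condition: ∀x ∀y ∀z ((xRy ∧ xR²z) → ∃w (y = w ∧ zRw)).
(F1): fails — 0R3, 0R²1 but no w with 3=w and 1Rw.
(F2): ✓.
(F3): fails — 0R2, 0R²1 but no w with 2=w and 1Rw.
(F4): fails — sRt, sR²u but no w with t=w and uRw.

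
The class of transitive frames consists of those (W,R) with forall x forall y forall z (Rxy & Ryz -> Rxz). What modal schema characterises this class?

□p → □□p

The condition is transitivity. The 4 schema □p → □□p defines it.
Suppose □p→□□p is valid. Take Rxy, Ryz and set V(p)={w : Rxw}. Then □p at x, so □□p at x, so □p at y, so p at z, i.e. Rxz.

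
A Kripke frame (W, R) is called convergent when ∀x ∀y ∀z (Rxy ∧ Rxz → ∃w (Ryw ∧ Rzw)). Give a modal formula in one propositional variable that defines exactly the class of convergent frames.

The condition is convergence. The .2 schema ◇□r → □◇r defines it.
Suppose ◇□r→□◇r is valid. Take Rxy, Rxz and set V(r)={w : Ryw}. Then □r at y so ◇□r at x, so □◇r at x, so ◇r at z, giving w with Rzw and Ryw.

◇□r → □◇r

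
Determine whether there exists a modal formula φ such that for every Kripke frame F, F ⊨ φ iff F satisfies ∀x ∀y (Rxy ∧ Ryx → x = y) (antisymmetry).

If a class were modally definable it would be closed under surjective bounded morphisms (Goldblatt–Thomason).
The 4-cycle (worlds a,b,c,d with a→b→c→d→a) is antisymmetric. Sending even-indexed worlds to • and odd-indexed worlds to ∘ is a surjective bounded morphism onto the two-world frame with •↔∘, which is not antisymmetric.
So no modal formula (or set of formulas) defines exactly the antisymmetric frames.

No — not modally definable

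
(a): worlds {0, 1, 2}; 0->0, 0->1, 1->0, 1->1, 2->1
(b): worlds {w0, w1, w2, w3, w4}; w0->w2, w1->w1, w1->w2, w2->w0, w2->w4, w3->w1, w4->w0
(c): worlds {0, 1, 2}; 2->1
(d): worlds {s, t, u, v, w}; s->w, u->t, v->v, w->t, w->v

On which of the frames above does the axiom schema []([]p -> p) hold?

The schema corresponds to shift-reflexivity: forall x forall y (Rxy -> Ryy).
(a): holds.
(b): fails — Rw1w2 but not Rw2w2.
(c): fails — R21 but not R11.
(d): fails — Rwt but not Rtt.
Valid on: (a).

(a)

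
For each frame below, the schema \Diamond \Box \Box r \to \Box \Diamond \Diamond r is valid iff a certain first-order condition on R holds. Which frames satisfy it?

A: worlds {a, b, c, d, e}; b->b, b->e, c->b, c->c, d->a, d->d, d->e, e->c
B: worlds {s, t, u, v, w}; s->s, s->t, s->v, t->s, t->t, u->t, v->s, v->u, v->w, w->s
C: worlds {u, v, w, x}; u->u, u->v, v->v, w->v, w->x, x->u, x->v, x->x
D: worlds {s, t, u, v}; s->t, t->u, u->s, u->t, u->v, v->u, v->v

B, C

This is the axiom for a generalized confluence (Geach) condition; its first-order frame correspondent is \forall x \forall y \forall z ((xRy \wedge xRz) \to \exists w (y R^2 w \wedge z R^2 w)).
A: fails — dRa, dRa but no w with aR²w and aR²w.
B: ✓.
C: ✓.
D: fails — uRs, uRt but no w with sR²w and tR²w.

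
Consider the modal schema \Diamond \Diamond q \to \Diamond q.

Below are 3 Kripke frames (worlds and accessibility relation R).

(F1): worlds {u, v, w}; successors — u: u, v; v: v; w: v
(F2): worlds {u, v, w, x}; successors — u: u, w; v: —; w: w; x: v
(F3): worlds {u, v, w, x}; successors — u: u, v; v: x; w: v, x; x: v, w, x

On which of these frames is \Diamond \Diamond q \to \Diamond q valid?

(F1), (F2)

Frame correspondent (Sahlqvist): \forall x \forall y \forall z (Rxy \wedge Ryz \to Rxz) — i.e. transitivity.
(F1): satisfies the condition.
(F2): satisfies the condition.
(F3): fails — Ruv and Rvx but not Rux.
Valid on: (F1), (F2).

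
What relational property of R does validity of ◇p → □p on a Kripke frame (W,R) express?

Suppose ◇p→□p is valid. Take Rxy, Rxz and set V(p)={y}. Then ◇p at x, so □p at x, so p at z, i.e. z=y.
Conversely, on a frame with partial functionality the schema holds at every world under every valuation.
Frame condition: ∀x ∀y ∀z (Rxy ∧ Rxz → y = z).

Partial functionality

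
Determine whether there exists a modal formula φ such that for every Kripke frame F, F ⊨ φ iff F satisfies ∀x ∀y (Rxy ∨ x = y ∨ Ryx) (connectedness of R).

If a class were modally definable it would be closed under disjoint unions (Goldblatt–Thomason).
Take 3 disjoint single-world reflexive frames: each is trivially connected, but their disjoint union has 3 worlds with no edge between distinct components, so it is not connected.
Hence connectedness of R is not modally definable.

No — not modally definable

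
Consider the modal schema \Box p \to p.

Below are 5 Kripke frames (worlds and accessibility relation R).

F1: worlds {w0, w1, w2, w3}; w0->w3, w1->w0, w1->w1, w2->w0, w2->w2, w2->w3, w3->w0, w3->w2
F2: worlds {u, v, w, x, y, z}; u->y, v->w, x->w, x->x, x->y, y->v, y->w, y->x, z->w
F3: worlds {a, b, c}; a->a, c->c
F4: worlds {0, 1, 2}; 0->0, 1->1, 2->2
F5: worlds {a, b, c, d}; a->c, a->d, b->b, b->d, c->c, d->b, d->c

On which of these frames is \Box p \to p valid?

Frame correspondent (Sahlqvist): \forall x Rxx — i.e. reflexivity.
F1: fails — world w0 does not see itself.
F2: fails — world u does not see itself.
F3: fails — world b does not see itself.
F4: satisfies the condition.
F5: fails — world a does not see itself.
Valid on: F4.

F4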